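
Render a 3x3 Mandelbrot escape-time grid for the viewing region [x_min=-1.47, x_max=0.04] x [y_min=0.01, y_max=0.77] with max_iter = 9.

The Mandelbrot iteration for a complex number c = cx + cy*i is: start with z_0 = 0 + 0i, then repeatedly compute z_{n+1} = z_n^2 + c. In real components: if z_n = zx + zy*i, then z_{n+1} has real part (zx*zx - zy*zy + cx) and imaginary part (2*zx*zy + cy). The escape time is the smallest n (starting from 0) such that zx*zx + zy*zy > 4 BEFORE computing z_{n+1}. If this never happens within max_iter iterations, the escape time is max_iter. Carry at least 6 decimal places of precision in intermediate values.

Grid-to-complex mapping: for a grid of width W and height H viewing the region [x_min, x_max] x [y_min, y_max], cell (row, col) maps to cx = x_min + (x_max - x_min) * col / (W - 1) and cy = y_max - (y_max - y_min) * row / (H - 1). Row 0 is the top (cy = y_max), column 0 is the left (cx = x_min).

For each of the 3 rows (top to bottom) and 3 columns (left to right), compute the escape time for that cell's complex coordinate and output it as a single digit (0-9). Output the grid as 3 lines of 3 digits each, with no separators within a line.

Answer: 349
499
999

Derivation:
(row=0, col=0): c = -1.4700 + 0.7700i → escape time 3
(row=0, col=1): c = -0.7150 + 0.7700i → escape time 4
(row=0, col=2): c = 0.0400 + 0.7700i → escape time 9
(row=1, col=0): c = -1.4700 + 0.3900i → escape time 4
(row=1, col=1): c = -0.7150 + 0.3900i → escape time 9
(row=1, col=2): c = 0.0400 + 0.3900i → escape time 9
(row=2, col=0): c = -1.4700 + 0.0100i → escape time 9
(row=2, col=1): c = -0.7150 + 0.0100i → escape time 9
(row=2, col=2): c = 0.0400 + 0.0100i → escape time 9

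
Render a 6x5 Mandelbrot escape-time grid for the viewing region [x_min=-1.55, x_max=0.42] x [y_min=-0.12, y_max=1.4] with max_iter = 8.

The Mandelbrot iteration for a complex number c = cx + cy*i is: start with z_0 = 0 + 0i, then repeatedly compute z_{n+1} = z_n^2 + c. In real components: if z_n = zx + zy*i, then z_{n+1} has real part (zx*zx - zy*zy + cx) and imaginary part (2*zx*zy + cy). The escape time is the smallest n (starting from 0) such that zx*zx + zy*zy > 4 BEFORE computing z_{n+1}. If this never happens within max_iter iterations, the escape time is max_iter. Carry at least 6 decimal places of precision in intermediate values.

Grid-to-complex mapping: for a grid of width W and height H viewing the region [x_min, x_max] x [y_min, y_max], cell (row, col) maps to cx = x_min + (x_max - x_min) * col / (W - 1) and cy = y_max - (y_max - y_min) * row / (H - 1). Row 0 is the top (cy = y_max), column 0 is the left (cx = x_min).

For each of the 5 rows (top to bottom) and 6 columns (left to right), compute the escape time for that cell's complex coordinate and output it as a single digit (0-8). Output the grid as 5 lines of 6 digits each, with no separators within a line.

(row=0, col=0): c = -1.5500 + 1.4000i → escape time 1
(row=0, col=1): c = -1.1560 + 1.4000i → escape time 2
(row=0, col=2): c = -0.7620 + 1.4000i → escape time 2
(row=0, col=3): c = -0.3680 + 1.4000i → escape time 2
(row=0, col=4): c = 0.0260 + 1.4000i → escape time 2
(row=0, col=5): c = 0.4200 + 1.4000i → escape time 2
(row=1, col=0): c = -1.5500 + 1.0200i → escape time 2
(row=1, col=1): c = -1.1560 + 1.0200i → escape time 3
(row=1, col=2): c = -0.7620 + 1.0200i → escape time 3
(row=1, col=3): c = -0.3680 + 1.0200i → escape time 4
(row=1, col=4): c = 0.0260 + 1.0200i → escape time 5
(row=1, col=5): c = 0.4200 + 1.0200i → escape time 3
(row=2, col=0): c = -1.5500 + 0.6400i → escape time 3
(row=2, col=1): c = -1.1560 + 0.6400i → escape time 3
(row=2, col=2): c = -0.7620 + 0.6400i → escape time 5
(row=2, col=3): c = -0.3680 + 0.6400i → escape time 8
(row=2, col=4): c = 0.0260 + 0.6400i → escape time 8
(row=2, col=5): c = 0.4200 + 0.6400i → escape time 6
(row=3, col=0): c = -1.5500 + 0.2600i → escape time 5
(row=3, col=1): c = -1.1560 + 0.2600i → escape time 8
(row=3, col=2): c = -0.7620 + 0.2600i → escape time 8
(row=3, col=3): c = -0.3680 + 0.2600i → escape time 8
(row=3, col=4): c = 0.0260 + 0.2600i → escape time 8
(row=3, col=5): c = 0.4200 + 0.2600i → escape time 8
(row=4, col=0): c = -1.5500 + -0.1200i → escape time 6
(row=4, col=1): c = -1.1560 + -0.1200i → escape time 8
(row=4, col=2): c = -0.7620 + -0.1200i → escape time 8
(row=4, col=3): c = -0.3680 + -0.1200i → escape time 8
(row=4, col=4): c = 0.0260 + -0.1200i → escape time 8
(row=4, col=5): c = 0.4200 + -0.1200i → escape time 7

Answer: 122222
233453
335886
588888
688887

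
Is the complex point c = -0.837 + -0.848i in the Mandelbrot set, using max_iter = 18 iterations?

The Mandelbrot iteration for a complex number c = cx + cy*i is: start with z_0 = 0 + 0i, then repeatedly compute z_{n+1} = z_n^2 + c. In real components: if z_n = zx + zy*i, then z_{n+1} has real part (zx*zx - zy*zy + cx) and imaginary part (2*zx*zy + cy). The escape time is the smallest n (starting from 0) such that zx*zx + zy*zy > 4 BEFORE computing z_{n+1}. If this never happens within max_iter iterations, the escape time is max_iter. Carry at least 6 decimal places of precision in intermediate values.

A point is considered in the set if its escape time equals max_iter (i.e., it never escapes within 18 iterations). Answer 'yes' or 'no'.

z_0 = 0 + 0i, c = -0.8370 + -0.8480i
Iter 1: z = -0.8370 + -0.8480i, |z|^2 = 1.4197
Iter 2: z = -0.8555 + 0.5716i, |z|^2 = 1.0586
Iter 3: z = -0.4317 + -1.8260i, |z|^2 = 3.5205
Iter 4: z = -3.9848 + 0.7287i, |z|^2 = 16.4092
Escaped at iteration 4

Answer: no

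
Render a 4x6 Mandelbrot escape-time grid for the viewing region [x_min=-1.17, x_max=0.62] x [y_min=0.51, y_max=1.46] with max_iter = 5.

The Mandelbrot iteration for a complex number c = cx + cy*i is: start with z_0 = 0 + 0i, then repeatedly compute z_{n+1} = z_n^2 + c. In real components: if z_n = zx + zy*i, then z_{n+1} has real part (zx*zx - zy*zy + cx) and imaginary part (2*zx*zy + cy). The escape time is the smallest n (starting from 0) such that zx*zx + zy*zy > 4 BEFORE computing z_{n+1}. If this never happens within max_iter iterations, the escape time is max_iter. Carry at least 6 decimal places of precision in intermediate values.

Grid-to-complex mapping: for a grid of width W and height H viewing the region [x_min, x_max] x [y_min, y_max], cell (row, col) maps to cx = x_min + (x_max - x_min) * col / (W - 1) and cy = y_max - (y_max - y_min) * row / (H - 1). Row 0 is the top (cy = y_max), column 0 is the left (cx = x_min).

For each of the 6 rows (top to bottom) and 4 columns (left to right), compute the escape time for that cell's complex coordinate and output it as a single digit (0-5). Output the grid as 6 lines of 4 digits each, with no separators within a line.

Answer: 2222
2322
3342
3452
3553
5553

Derivation:
(row=0, col=0): c = -1.1700 + 1.4600i → escape time 2
(row=0, col=1): c = -0.5733 + 1.4600i → escape time 2
(row=0, col=2): c = 0.0233 + 1.4600i → escape time 2
(row=0, col=3): c = 0.6200 + 1.4600i → escape time 2
(row=1, col=0): c = -1.1700 + 1.2700i → escape time 2
(row=1, col=1): c = -0.5733 + 1.2700i → escape time 3
(row=1, col=2): c = 0.0233 + 1.2700i → escape time 2
(row=1, col=3): c = 0.6200 + 1.2700i → escape time 2
(row=2, col=0): c = -1.1700 + 1.0800i → escape time 3
(row=2, col=1): c = -0.5733 + 1.0800i → escape time 3
(row=2, col=2): c = 0.0233 + 1.0800i → escape time 4
(row=2, col=3): c = 0.6200 + 1.0800i → escape time 2
(row=3, col=0): c = -1.1700 + 0.8900i → escape time 3
(row=3, col=1): c = -0.5733 + 0.8900i → escape time 4
(row=3, col=2): c = 0.0233 + 0.8900i → escape time 5
(row=3, col=3): c = 0.6200 + 0.8900i → escape time 2
(row=4, col=0): c = -1.1700 + 0.7000i → escape time 3
(row=4, col=1): c = -0.5733 + 0.7000i → escape time 5
(row=4, col=2): c = 0.0233 + 0.7000i → escape time 5
(row=4, col=3): c = 0.6200 + 0.7000i → escape time 3
(row=5, col=0): c = -1.1700 + 0.5100i → escape time 5
(row=5, col=1): c = -0.5733 + 0.5100i → escape time 5
(row=5, col=2): c = 0.0233 + 0.5100i → escape time 5
(row=5, col=3): c = 0.6200 + 0.5100i → escape time 3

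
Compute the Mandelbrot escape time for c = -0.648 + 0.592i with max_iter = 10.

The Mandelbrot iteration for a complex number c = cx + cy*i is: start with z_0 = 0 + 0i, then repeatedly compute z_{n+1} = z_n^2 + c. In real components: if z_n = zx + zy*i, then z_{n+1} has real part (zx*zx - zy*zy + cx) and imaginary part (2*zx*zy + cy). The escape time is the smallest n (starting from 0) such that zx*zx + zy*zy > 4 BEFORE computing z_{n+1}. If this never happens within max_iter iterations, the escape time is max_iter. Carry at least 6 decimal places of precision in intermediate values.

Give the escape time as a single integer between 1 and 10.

Answer: 7

Derivation:
z_0 = 0 + 0i, c = -0.6480 + 0.5920i
Iter 1: z = -0.6480 + 0.5920i, |z|^2 = 0.7704
Iter 2: z = -0.5786 + -0.1752i, |z|^2 = 0.3654
Iter 3: z = -0.3440 + 0.7948i, |z|^2 = 0.7500
Iter 4: z = -1.1613 + 0.0452i, |z|^2 = 1.3507
Iter 5: z = 0.6986 + 0.4869i, |z|^2 = 0.7252
Iter 6: z = -0.3970 + 1.2724i, |z|^2 = 1.7765
Iter 7: z = -2.1093 + -0.4182i, |z|^2 = 4.6241
Escaped at iteration 7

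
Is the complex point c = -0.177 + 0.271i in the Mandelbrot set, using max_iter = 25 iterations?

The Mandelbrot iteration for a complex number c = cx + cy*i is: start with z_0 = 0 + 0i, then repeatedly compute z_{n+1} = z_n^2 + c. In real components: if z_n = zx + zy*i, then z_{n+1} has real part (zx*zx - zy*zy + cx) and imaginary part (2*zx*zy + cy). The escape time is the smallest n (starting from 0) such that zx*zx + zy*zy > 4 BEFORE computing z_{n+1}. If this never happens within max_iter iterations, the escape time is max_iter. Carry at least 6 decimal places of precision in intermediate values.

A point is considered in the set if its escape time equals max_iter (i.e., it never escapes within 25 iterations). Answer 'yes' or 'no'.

Answer: yes

Derivation:
z_0 = 0 + 0i, c = -0.1770 + 0.2710i
Iter 1: z = -0.1770 + 0.2710i, |z|^2 = 0.1048
Iter 2: z = -0.2191 + 0.1751i, |z|^2 = 0.0787
Iter 3: z = -0.1596 + 0.1943i, |z|^2 = 0.0632
Iter 4: z = -0.1893 + 0.2090i, |z|^2 = 0.0795
Iter 5: z = -0.1848 + 0.1919i, |z|^2 = 0.0710
Iter 6: z = -0.1797 + 0.2001i, |z|^2 = 0.0723
Iter 7: z = -0.1847 + 0.1991i, |z|^2 = 0.0738
Iter 8: z = -0.1825 + 0.1974i, |z|^2 = 0.0723
Iter 9: z = -0.1827 + 0.1989i, |z|^2 = 0.0729
Iter 10: z = -0.1832 + 0.1983i, |z|^2 = 0.0729
Iter 11: z = -0.1828 + 0.1983i, |z|^2 = 0.0727
Iter 12: z = -0.1829 + 0.1985i, |z|^2 = 0.0729
Iter 13: z = -0.1829 + 0.1984i, |z|^2 = 0.0728
Iter 14: z = -0.1829 + 0.1984i, |z|^2 = 0.0728
Iter 15: z = -0.1829 + 0.1984i, |z|^2 = 0.0728
Iter 16: z = -0.1829 + 0.1984i, |z|^2 = 0.0728
Iter 17: z = -0.1829 + 0.1984i, |z|^2 = 0.0728
Iter 18: z = -0.1829 + 0.1984i, |z|^2 = 0.0728
Iter 19: z = -0.1829 + 0.1984i, |z|^2 = 0.0728
Iter 20: z = -0.1829 + 0.1984i, |z|^2 = 0.0728
Iter 21: z = -0.1829 + 0.1984i, |z|^2 = 0.0728
Iter 22: z = -0.1829 + 0.1984i, |z|^2 = 0.0728
Iter 23: z = -0.1829 + 0.1984i, |z|^2 = 0.0728
Iter 24: z = -0.1829 + 0.1984i, |z|^2 = 0.0728
Did not escape in 25 iterations → in set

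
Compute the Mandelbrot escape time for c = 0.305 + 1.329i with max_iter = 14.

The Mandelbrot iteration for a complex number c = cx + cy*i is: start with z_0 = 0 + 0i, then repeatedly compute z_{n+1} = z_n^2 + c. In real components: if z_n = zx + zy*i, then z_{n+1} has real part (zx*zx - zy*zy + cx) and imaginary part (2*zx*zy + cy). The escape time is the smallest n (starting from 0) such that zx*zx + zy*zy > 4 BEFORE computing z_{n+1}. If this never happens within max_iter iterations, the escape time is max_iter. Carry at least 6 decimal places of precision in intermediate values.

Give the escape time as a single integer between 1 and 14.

Answer: 2

Derivation:
z_0 = 0 + 0i, c = 0.3050 + 1.3290i
Iter 1: z = 0.3050 + 1.3290i, |z|^2 = 1.8593
Iter 2: z = -1.3682 + 2.1397i, |z|^2 = 6.4503
Escaped at iteration 2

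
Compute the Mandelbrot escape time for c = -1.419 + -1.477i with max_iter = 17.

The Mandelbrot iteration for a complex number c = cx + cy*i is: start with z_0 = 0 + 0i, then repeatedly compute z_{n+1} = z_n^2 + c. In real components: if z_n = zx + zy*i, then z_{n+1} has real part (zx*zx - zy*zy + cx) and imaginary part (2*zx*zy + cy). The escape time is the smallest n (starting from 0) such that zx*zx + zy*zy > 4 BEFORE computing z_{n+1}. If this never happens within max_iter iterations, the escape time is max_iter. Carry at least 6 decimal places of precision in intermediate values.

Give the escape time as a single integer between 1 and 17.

Answer: 1

Derivation:
z_0 = 0 + 0i, c = -1.4190 + -1.4770i
Iter 1: z = -1.4190 + -1.4770i, |z|^2 = 4.1951
Escaped at iteration 1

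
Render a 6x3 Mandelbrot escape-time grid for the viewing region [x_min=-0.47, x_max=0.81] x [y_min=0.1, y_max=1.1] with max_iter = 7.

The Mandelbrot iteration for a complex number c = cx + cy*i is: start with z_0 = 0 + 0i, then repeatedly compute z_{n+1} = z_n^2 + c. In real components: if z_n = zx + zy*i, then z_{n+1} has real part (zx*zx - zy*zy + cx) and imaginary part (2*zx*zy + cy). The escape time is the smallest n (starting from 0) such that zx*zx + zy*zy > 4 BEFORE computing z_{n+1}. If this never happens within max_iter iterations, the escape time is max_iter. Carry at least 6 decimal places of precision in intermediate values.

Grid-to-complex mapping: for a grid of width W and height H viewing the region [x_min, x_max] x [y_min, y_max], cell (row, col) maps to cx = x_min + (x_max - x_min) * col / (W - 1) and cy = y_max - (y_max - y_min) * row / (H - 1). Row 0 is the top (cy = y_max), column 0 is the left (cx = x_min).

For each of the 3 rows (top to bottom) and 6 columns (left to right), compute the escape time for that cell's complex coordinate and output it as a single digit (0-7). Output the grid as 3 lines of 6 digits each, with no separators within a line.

Answer: 474322
777733
777743

Derivation:
(row=0, col=0): c = -0.4700 + 1.1000i → escape time 4
(row=0, col=1): c = -0.2140 + 1.1000i → escape time 7
(row=0, col=2): c = 0.0420 + 1.1000i → escape time 4
(row=0, col=3): c = 0.2980 + 1.1000i → escape time 3
(row=0, col=4): c = 0.5540 + 1.1000i → escape time 2
(row=0, col=5): c = 0.8100 + 1.1000i → escape time 2
(row=1, col=0): c = -0.4700 + 0.6000i → escape time 7
(row=1, col=1): c = -0.2140 + 0.6000i → escape time 7
(row=1, col=2): c = 0.0420 + 0.6000i → escape time 7
(row=1, col=3): c = 0.2980 + 0.6000i → escape time 7
(row=1, col=4): c = 0.5540 + 0.6000i → escape time 3
(row=1, col=5): c = 0.8100 + 0.6000i → escape time 3
(row=2, col=0): c = -0.4700 + 0.1000i → escape time 7
(row=2, col=1): c = -0.2140 + 0.1000i → escape time 7
(row=2, col=2): c = 0.0420 + 0.1000i → escape time 7
(row=2, col=3): c = 0.2980 + 0.1000i → escape time 7
(row=2, col=4): c = 0.5540 + 0.1000i → escape time 4
(row=2, col=5): c = 0.8100 + 0.1000i → escape time 3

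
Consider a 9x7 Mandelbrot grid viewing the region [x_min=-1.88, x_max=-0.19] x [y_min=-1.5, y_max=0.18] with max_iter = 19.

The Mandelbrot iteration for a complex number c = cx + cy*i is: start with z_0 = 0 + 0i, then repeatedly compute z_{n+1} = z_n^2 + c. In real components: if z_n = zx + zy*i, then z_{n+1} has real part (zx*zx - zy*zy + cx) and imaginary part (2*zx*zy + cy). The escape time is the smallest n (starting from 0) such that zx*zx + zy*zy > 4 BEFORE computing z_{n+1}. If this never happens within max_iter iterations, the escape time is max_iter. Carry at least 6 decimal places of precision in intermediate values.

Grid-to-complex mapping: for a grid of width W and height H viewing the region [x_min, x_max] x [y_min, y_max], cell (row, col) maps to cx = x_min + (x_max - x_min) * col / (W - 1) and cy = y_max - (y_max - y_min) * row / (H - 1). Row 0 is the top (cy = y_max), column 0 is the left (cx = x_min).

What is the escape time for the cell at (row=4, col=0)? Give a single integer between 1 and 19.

z_0 = 0 + 0i, c = -1.8800 + -0.9400i
Iter 1: z = -1.8800 + -0.9400i, |z|^2 = 4.4180
Escaped at iteration 1

Answer: 1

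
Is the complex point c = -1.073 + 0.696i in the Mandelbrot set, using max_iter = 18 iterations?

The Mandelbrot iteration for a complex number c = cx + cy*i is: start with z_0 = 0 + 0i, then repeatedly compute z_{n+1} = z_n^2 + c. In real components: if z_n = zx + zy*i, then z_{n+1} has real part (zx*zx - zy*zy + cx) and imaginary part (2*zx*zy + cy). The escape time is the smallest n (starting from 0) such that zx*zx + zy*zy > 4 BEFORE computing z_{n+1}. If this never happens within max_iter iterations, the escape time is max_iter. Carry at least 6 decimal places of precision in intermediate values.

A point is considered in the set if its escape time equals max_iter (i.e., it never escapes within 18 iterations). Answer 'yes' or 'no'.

Answer: no

Derivation:
z_0 = 0 + 0i, c = -1.0730 + 0.6960i
Iter 1: z = -1.0730 + 0.6960i, |z|^2 = 1.6357
Iter 2: z = -0.4061 + -0.7976i, |z|^2 = 0.8011
Iter 3: z = -1.5443 + 1.3438i, |z|^2 = 4.1906
Escaped at iteration 3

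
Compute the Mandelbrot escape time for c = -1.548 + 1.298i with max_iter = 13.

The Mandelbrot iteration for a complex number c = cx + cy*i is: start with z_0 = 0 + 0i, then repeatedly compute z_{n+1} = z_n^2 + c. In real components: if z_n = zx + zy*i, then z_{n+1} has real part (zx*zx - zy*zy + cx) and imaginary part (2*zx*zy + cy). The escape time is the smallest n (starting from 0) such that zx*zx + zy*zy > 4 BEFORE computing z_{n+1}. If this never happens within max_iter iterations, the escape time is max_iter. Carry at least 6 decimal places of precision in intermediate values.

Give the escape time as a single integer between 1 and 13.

Answer: 1

Derivation:
z_0 = 0 + 0i, c = -1.5480 + 1.2980i
Iter 1: z = -1.5480 + 1.2980i, |z|^2 = 4.0811
Escaped at iteration 1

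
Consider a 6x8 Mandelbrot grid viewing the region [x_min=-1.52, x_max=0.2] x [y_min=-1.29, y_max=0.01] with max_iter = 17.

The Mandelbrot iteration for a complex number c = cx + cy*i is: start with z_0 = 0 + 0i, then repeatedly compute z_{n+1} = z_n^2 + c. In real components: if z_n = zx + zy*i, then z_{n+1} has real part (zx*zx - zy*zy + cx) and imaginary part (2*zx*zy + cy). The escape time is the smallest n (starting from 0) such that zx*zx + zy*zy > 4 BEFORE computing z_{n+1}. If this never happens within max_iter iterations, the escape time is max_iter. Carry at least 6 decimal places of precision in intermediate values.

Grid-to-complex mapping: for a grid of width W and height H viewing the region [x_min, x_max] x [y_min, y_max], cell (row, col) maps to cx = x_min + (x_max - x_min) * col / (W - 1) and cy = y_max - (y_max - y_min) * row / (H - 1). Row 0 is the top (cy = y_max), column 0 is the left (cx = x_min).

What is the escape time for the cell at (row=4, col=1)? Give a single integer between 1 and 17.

Answer: 3

Derivation:
z_0 = 0 + 0i, c = -1.1760 + -0.7329i
Iter 1: z = -1.1760 + -0.7329i, |z|^2 = 1.9201
Iter 2: z = -0.3301 + 0.9908i, |z|^2 = 1.0907
Iter 3: z = -2.0488 + -1.3870i, |z|^2 = 6.1212
Escaped at iteration 3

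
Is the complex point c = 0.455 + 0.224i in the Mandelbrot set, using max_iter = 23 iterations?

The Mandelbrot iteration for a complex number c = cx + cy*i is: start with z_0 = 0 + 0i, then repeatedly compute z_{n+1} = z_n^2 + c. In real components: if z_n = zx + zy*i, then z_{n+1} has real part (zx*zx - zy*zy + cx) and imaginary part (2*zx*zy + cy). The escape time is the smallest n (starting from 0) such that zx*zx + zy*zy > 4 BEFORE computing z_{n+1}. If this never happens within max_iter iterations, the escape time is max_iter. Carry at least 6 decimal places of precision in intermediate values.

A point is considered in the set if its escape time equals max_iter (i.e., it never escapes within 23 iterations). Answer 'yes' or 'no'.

Answer: no

Derivation:
z_0 = 0 + 0i, c = 0.4550 + 0.2240i
Iter 1: z = 0.4550 + 0.2240i, |z|^2 = 0.2572
Iter 2: z = 0.6118 + 0.4278i, |z|^2 = 0.5574
Iter 3: z = 0.6463 + 0.7475i, |z|^2 = 0.9765
Iter 4: z = 0.3139 + 1.1903i, |z|^2 = 1.5153
Iter 5: z = -0.8633 + 0.9713i, |z|^2 = 1.6886
Iter 6: z = 0.2569 + -1.4529i, |z|^2 = 2.1770
Iter 7: z = -1.5900 + -0.5226i, |z|^2 = 2.8011
Iter 8: z = 2.7099 + 1.8858i, |z|^2 = 10.8998
Escaped at iteration 8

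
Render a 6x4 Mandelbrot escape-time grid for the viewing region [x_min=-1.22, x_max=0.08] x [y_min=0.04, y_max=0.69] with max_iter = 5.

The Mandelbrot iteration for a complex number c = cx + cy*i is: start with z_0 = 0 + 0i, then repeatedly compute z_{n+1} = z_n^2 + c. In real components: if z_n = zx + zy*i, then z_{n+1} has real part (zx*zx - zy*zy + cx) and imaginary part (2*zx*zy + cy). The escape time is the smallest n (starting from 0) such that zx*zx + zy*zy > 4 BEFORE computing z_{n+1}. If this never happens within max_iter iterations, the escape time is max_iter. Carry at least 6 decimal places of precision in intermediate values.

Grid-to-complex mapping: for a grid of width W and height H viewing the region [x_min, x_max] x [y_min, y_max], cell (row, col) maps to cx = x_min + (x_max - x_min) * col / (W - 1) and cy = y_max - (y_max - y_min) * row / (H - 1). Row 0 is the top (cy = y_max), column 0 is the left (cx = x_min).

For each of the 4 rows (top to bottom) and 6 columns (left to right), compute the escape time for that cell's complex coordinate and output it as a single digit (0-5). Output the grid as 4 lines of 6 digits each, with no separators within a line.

Answer: 345555
555555
555555
555555

Derivation:
(row=0, col=0): c = -1.2200 + 0.6900i → escape time 3
(row=0, col=1): c = -0.9600 + 0.6900i → escape time 4
(row=0, col=2): c = -0.7000 + 0.6900i → escape time 5
(row=0, col=3): c = -0.4400 + 0.6900i → escape time 5
(row=0, col=4): c = -0.1800 + 0.6900i → escape time 5
(row=0, col=5): c = 0.0800 + 0.6900i → escape time 5
(row=1, col=0): c = -1.2200 + 0.4733i → escape time 5
(row=1, col=1): c = -0.9600 + 0.4733i → escape time 5
(row=1, col=2): c = -0.7000 + 0.4733i → escape time 5
(row=1, col=3): c = -0.4400 + 0.4733i → escape time 5
(row=1, col=4): c = -0.1800 + 0.4733i → escape time 5
(row=1, col=5): c = 0.0800 + 0.4733i → escape time 5
(row=2, col=0): c = -1.2200 + 0.2567i → escape time 5
(row=2, col=1): c = -0.9600 + 0.2567i → escape time 5
(row=2, col=2): c = -0.7000 + 0.2567i → escape time 5
(row=2, col=3): c = -0.4400 + 0.2567i → escape time 5
(row=2, col=4): c = -0.1800 + 0.2567i → escape time 5
(row=2, col=5): c = 0.0800 + 0.2567i → escape time 5
(row=3, col=0): c = -1.2200 + 0.0400i → escape time 5
(row=3, col=1): c = -0.9600 + 0.0400i → escape time 5
(row=3, col=2): c = -0.7000 + 0.0400i → escape time 5
(row=3, col=3): c = -0.4400 + 0.0400i → escape time 5
(row=3, col=4): c = -0.1800 + 0.0400i → escape time 5
(row=3, col=5): c = 0.0800 + 0.0400i → escape time 5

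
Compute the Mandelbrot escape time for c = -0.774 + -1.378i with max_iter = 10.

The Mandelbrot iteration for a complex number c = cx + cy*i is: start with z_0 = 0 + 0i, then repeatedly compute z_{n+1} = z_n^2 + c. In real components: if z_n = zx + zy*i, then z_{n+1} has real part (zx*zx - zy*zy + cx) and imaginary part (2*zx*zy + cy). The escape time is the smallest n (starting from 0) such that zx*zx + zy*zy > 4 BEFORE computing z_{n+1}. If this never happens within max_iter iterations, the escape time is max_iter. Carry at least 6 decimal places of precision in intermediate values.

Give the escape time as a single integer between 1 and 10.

z_0 = 0 + 0i, c = -0.7740 + -1.3780i
Iter 1: z = -0.7740 + -1.3780i, |z|^2 = 2.4980
Iter 2: z = -2.0738 + 0.7551i, |z|^2 = 4.8709
Escaped at iteration 2

Answer: 2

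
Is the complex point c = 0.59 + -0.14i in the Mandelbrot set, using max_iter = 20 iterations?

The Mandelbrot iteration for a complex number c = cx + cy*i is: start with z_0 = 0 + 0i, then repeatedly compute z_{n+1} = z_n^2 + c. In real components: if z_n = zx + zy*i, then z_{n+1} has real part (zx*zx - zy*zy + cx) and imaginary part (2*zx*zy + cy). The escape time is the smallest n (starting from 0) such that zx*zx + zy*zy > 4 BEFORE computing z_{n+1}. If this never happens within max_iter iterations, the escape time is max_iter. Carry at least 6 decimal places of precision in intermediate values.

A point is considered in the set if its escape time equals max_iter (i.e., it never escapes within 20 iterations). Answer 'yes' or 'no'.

Answer: no

Derivation:
z_0 = 0 + 0i, c = 0.5900 + -0.1400i
Iter 1: z = 0.5900 + -0.1400i, |z|^2 = 0.3677
Iter 2: z = 0.9185 + -0.3052i, |z|^2 = 0.9368
Iter 3: z = 1.3405 + -0.7007i, |z|^2 = 2.2878
Iter 4: z = 1.8960 + -2.0184i, |z|^2 = 7.6690
Escaped at iteration 4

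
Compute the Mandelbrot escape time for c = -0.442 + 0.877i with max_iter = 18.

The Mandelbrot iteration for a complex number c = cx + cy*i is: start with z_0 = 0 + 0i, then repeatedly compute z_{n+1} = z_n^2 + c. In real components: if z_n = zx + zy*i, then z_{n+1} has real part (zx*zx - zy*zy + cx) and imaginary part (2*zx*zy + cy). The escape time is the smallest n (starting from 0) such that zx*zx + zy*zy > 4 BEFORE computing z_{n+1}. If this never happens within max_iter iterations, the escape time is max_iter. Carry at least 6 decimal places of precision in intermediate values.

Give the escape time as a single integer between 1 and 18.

Answer: 5

Derivation:
z_0 = 0 + 0i, c = -0.4420 + 0.8770i
Iter 1: z = -0.4420 + 0.8770i, |z|^2 = 0.9645
Iter 2: z = -1.0158 + 0.1017i, |z|^2 = 1.0421
Iter 3: z = 0.5794 + 0.6703i, |z|^2 = 0.7851
Iter 4: z = -0.5556 + 1.6538i, |z|^2 = 3.0438
Iter 5: z = -2.8684 + -0.9607i, |z|^2 = 9.1508
Escaped at iteration 5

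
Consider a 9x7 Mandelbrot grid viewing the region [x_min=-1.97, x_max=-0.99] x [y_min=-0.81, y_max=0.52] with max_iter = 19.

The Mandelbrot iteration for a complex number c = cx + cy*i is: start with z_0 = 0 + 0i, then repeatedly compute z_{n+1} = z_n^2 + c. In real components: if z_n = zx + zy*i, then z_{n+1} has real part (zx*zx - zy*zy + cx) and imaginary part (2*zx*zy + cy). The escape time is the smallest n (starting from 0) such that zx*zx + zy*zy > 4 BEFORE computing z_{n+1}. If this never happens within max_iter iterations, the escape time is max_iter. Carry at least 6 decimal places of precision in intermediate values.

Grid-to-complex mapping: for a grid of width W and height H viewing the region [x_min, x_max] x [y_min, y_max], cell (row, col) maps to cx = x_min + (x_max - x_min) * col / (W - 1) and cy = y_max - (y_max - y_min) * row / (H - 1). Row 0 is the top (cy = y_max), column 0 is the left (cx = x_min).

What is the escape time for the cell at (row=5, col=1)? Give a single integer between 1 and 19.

Answer: 2

Derivation:
z_0 = 0 + 0i, c = -1.8475 + -0.5883i
Iter 1: z = -1.8475 + -0.5883i, |z|^2 = 3.7594
Iter 2: z = 1.2196 + 1.5856i, |z|^2 = 4.0015
Escaped at iteration 2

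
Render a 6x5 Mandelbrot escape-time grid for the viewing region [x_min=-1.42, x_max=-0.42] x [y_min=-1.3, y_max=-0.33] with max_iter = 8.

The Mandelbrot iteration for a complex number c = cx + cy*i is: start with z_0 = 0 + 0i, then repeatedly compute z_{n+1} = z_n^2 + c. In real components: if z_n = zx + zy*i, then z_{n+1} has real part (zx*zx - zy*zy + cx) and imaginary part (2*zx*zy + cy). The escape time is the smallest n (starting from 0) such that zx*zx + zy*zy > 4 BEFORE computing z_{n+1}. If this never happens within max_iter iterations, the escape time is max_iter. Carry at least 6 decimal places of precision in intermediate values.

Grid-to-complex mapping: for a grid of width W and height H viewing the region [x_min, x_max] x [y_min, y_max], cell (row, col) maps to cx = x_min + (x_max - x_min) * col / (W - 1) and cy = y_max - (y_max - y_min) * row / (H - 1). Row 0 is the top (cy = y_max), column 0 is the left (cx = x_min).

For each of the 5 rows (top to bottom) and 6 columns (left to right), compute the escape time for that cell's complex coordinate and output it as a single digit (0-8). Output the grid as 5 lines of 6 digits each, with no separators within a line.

Answer: 588888
335588
333446
233334
222233

Derivation:
(row=0, col=0): c = -1.4200 + -0.3300i → escape time 5
(row=0, col=1): c = -1.2200 + -0.3300i → escape time 8
(row=0, col=2): c = -1.0200 + -0.3300i → escape time 8
(row=0, col=3): c = -0.8200 + -0.3300i → escape time 8
(row=0, col=4): c = -0.6200 + -0.3300i → escape time 8
(row=0, col=5): c = -0.4200 + -0.3300i → escape time 8
(row=1, col=0): c = -1.4200 + -0.5725i → escape time 3
(row=1, col=1): c = -1.2200 + -0.5725i → escape time 3
(row=1, col=2): c = -1.0200 + -0.5725i → escape time 5
(row=1, col=3): c = -0.8200 + -0.5725i → escape time 5
(row=1, col=4): c = -0.6200 + -0.5725i → escape time 8
(row=1, col=5): c = -0.4200 + -0.5725i → escape time 8
(row=2, col=0): c = -1.4200 + -0.8150i → escape time 3
(row=2, col=1): c = -1.2200 + -0.8150i → escape time 3
(row=2, col=2): c = -1.0200 + -0.8150i → escape time 3
(row=2, col=3): c = -0.8200 + -0.8150i → escape time 4
(row=2, col=4): c = -0.6200 + -0.8150i → escape time 4
(row=2, col=5): c = -0.4200 + -0.8150i → escape time 6
(row=3, col=0): c = -1.4200 + -1.0575i → escape time 2
(row=3, col=1): c = -1.2200 + -1.0575i → escape time 3
(row=3, col=2): c = -1.0200 + -1.0575i → escape time 3
(row=3, col=3): c = -0.8200 + -1.0575i → escape time 3
(row=3, col=4): c = -0.6200 + -1.0575i → escape time 3
(row=3, col=5): c = -0.4200 + -1.0575i → escape time 4
(row=4, col=0): c = -1.4200 + -1.3000i → escape time 2
(row=4, col=1): c = -1.2200 + -1.3000i → escape time 2
(row=4, col=2): c = -1.0200 + -1.3000i → escape time 2
(row=4, col=3): c = -0.8200 + -1.3000i → escape time 2
(row=4, col=4): c = -0.6200 + -1.3000i → escape time 3
(row=4, col=5): c = -0.4200 + -1.3000i → escape time 3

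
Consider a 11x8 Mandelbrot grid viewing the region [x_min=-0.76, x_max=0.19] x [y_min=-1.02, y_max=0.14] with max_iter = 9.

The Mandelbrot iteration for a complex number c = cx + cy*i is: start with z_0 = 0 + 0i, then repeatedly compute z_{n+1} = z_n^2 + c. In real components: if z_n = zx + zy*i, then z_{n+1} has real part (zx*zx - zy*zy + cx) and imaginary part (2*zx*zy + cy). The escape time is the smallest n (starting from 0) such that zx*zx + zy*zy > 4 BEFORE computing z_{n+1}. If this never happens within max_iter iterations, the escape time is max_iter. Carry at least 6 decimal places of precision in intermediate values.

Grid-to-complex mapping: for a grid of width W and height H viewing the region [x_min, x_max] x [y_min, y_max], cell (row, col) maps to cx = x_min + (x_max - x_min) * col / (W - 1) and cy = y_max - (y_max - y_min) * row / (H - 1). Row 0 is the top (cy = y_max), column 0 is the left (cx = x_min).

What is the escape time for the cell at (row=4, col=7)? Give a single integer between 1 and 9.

z_0 = 0 + 0i, c = -0.0950 + -0.5229i
Iter 1: z = -0.0950 + -0.5229i, |z|^2 = 0.2824
Iter 2: z = -0.3594 + -0.4235i, |z|^2 = 0.3085
Iter 3: z = -0.1452 + -0.2185i, |z|^2 = 0.0688
Iter 4: z = -0.1216 + -0.4594i, |z|^2 = 0.2258
Iter 5: z = -0.2913 + -0.4111i, |z|^2 = 0.2538
Iter 6: z = -0.1792 + -0.2834i, |z|^2 = 0.1124
Iter 7: z = -0.1432 + -0.4213i, |z|^2 = 0.1980
Iter 8: z = -0.2520 + -0.4022i, |z|^2 = 0.2253

Answer: 9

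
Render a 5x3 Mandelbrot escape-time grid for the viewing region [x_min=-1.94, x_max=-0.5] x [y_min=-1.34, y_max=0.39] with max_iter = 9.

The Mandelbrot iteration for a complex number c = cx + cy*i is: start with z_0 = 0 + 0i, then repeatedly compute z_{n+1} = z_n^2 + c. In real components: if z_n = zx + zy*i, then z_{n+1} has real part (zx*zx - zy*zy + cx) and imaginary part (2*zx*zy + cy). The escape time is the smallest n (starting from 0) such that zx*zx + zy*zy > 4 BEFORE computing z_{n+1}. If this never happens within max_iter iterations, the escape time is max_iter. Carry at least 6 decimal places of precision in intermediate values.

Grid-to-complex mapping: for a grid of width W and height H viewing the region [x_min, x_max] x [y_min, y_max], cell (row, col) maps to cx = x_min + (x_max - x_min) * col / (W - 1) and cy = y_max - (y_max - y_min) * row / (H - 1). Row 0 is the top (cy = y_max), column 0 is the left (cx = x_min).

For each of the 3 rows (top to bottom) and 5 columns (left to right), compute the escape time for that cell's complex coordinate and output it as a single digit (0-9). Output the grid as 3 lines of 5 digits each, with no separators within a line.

Answer: 24879
23569
11222

Derivation:
(row=0, col=0): c = -1.9400 + 0.3900i → escape time 2
(row=0, col=1): c = -1.5800 + 0.3900i → escape time 4
(row=0, col=2): c = -1.2200 + 0.3900i → escape time 8
(row=0, col=3): c = -0.8600 + 0.3900i → escape time 7
(row=0, col=4): c = -0.5000 + 0.3900i → escape time 9
(row=1, col=0): c = -1.9400 + -0.4750i → escape time 2
(row=1, col=1): c = -1.5800 + -0.4750i → escape time 3
(row=1, col=2): c = -1.2200 + -0.4750i → escape time 5
(row=1, col=3): c = -0.8600 + -0.4750i → escape time 6
(row=1, col=4): c = -0.5000 + -0.4750i → escape time 9
(row=2, col=0): c = -1.9400 + -1.3400i → escape time 1
(row=2, col=1): c = -1.5800 + -1.3400i → escape time 1
(row=2, col=2): c = -1.2200 + -1.3400i → escape time 2
(row=2, col=3): c = -0.8600 + -1.3400i → escape time 2
(row=2, col=4): c = -0.5000 + -1.3400i → escape time 2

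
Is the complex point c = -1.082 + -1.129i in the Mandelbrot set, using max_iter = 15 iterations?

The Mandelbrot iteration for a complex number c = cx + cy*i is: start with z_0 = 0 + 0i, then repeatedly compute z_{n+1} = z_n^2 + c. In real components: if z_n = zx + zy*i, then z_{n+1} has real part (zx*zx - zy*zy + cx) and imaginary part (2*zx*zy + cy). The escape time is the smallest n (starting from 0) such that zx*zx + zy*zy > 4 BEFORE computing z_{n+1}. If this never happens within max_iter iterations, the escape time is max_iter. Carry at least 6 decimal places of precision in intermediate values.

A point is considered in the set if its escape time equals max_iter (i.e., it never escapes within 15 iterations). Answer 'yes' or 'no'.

Answer: no

Derivation:
z_0 = 0 + 0i, c = -1.0820 + -1.1290i
Iter 1: z = -1.0820 + -1.1290i, |z|^2 = 2.4454
Iter 2: z = -1.1859 + 1.3142i, |z|^2 = 3.1334
Iter 3: z = -1.4026 + -4.2460i, |z|^2 = 19.9955
Escaped at iteration 3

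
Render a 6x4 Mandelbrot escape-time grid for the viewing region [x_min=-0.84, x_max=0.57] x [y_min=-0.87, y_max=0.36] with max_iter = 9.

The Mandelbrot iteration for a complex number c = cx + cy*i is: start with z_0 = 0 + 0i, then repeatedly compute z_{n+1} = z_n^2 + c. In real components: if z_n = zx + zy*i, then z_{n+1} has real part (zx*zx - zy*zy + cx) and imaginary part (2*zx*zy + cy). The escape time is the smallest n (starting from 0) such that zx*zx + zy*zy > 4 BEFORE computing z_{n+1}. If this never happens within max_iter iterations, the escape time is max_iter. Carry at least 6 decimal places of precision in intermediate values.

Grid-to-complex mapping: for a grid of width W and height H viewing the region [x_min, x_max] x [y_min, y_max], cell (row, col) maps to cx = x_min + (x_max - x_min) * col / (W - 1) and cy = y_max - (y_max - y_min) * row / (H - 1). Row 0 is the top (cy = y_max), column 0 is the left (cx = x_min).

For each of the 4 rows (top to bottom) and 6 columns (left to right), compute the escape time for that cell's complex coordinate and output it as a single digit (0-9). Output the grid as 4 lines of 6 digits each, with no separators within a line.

Answer: 899994
999994
699994
449943

Derivation:
(row=0, col=0): c = -0.8400 + 0.3600i → escape time 8
(row=0, col=1): c = -0.5580 + 0.3600i → escape time 9
(row=0, col=2): c = -0.2760 + 0.3600i → escape time 9
(row=0, col=3): c = 0.0060 + 0.3600i → escape time 9
(row=0, col=4): c = 0.2880 + 0.3600i → escape time 9
(row=0, col=5): c = 0.5700 + 0.3600i → escape time 4
(row=1, col=0): c = -0.8400 + -0.0500i → escape time 9
(row=1, col=1): c = -0.5580 + -0.0500i → escape time 9
(row=1, col=2): c = -0.2760 + -0.0500i → escape time 9
(row=1, col=3): c = 0.0060 + -0.0500i → escape time 9
(row=1, col=4): c = 0.2880 + -0.0500i → escape time 9
(row=1, col=5): c = 0.5700 + -0.0500i → escape time 4
(row=2, col=0): c = -0.8400 + -0.4600i → escape time 6
(row=2, col=1): c = -0.5580 + -0.4600i → escape time 9
(row=2, col=2): c = -0.2760 + -0.4600i → escape time 9
(row=2, col=3): c = 0.0060 + -0.4600i → escape time 9
(row=2, col=4): c = 0.2880 + -0.4600i → escape time 9
(row=2, col=5): c = 0.5700 + -0.4600i → escape time 4
(row=3, col=0): c = -0.8400 + -0.8700i → escape time 4
(row=3, col=1): c = -0.5580 + -0.8700i → escape time 4
(row=3, col=2): c = -0.2760 + -0.8700i → escape time 9
(row=3, col=3): c = 0.0060 + -0.8700i → escape time 9
(row=3, col=4): c = 0.2880 + -0.8700i → escape time 4
(row=3, col=5): c = 0.5700 + -0.8700i → escape time 3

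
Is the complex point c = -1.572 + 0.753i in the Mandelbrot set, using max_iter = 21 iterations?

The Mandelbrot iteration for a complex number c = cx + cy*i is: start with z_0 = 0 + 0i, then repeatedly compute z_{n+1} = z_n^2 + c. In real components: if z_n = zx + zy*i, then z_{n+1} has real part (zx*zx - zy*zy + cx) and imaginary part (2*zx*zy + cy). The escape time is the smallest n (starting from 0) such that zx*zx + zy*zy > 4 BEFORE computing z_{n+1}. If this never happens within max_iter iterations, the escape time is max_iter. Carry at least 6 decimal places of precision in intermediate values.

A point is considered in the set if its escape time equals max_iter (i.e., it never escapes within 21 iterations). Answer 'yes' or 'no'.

z_0 = 0 + 0i, c = -1.5720 + 0.7530i
Iter 1: z = -1.5720 + 0.7530i, |z|^2 = 3.0382
Iter 2: z = 0.3322 + -1.6144i, |z|^2 = 2.7167
Iter 3: z = -4.0681 + -0.3195i, |z|^2 = 16.6511
Escaped at iteration 3

Answer: no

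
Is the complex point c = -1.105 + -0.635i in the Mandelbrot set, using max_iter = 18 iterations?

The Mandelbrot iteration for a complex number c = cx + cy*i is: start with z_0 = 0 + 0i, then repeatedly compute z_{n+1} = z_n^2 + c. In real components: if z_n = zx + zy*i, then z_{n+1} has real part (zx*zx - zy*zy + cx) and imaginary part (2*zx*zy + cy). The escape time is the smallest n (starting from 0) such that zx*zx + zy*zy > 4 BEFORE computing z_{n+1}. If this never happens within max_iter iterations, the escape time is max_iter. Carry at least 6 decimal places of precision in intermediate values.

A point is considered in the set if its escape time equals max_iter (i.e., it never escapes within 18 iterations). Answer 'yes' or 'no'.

z_0 = 0 + 0i, c = -1.1050 + -0.6350i
Iter 1: z = -1.1050 + -0.6350i, |z|^2 = 1.6242
Iter 2: z = -0.2872 + 0.7684i, |z|^2 = 0.6728
Iter 3: z = -1.6129 + -1.0763i, |z|^2 = 3.7599
Iter 4: z = 0.3379 + 2.8370i, |z|^2 = 8.1628
Escaped at iteration 4

Answer: no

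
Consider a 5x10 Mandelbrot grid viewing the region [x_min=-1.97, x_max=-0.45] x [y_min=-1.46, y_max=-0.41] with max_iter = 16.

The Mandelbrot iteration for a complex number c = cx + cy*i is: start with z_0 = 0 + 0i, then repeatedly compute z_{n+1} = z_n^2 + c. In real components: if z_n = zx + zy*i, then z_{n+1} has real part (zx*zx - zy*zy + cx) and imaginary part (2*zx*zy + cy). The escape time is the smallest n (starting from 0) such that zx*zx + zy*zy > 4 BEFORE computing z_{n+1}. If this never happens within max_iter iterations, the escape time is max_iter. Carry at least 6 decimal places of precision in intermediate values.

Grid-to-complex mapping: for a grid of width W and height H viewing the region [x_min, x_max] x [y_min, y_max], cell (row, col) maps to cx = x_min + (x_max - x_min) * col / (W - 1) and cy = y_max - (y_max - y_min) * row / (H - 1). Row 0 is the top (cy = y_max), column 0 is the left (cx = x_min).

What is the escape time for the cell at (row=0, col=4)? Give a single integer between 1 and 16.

z_0 = 0 + 0i, c = -0.4500 + -0.4100i
Iter 1: z = -0.4500 + -0.4100i, |z|^2 = 0.3706
Iter 2: z = -0.4156 + -0.0410i, |z|^2 = 0.1744
Iter 3: z = -0.2790 + -0.3759i, |z|^2 = 0.2191
Iter 4: z = -0.5135 + -0.2003i, |z|^2 = 0.3038
Iter 5: z = -0.2264 + -0.2043i, |z|^2 = 0.0930
Iter 6: z = -0.4405 + -0.3175i, |z|^2 = 0.2948
Iter 7: z = -0.3568 + -0.1303i, |z|^2 = 0.1443
Iter 8: z = -0.3397 + -0.3170i, |z|^2 = 0.2159
Iter 9: z = -0.4351 + -0.1946i, |z|^2 = 0.2272
Iter 10: z = -0.2986 + -0.2406i, |z|^2 = 0.1470
Iter 11: z = -0.4188 + -0.2663i, |z|^2 = 0.2463
Iter 12: z = -0.3456 + -0.1870i, |z|^2 = 0.1544
Iter 13: z = -0.3655 + -0.2808i, |z|^2 = 0.2125
Iter 14: z = -0.3952 + -0.2047i, |z|^2 = 0.1981
Iter 15: z = -0.3357 + -0.2482i, |z|^2 = 0.1743

Answer: 16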